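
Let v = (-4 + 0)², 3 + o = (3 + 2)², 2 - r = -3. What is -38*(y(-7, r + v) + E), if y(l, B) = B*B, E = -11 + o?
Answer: -17176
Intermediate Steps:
r = 5 (r = 2 - 1*(-3) = 2 + 3 = 5)
o = 22 (o = -3 + (3 + 2)² = -3 + 5² = -3 + 25 = 22)
E = 11 (E = -11 + 22 = 11)
v = 16 (v = (-4)² = 16)
y(l, B) = B²
-38*(y(-7, r + v) + E) = -38*((5 + 16)² + 11) = -38*(21² + 11) = -38*(441 + 11) = -38*452 = -17176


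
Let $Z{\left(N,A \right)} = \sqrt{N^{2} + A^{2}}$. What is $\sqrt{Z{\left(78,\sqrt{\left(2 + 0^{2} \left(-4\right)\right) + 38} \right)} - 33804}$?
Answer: $\sqrt{-33804 + 2 \sqrt{1531}} \approx 183.65 i$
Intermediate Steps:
$Z{\left(N,A \right)} = \sqrt{A^{2} + N^{2}}$
$\sqrt{Z{\left(78,\sqrt{\left(2 + 0^{2} \left(-4\right)\right) + 38} \right)} - 33804} = \sqrt{\sqrt{\left(\sqrt{\left(2 + 0^{2} \left(-4\right)\right) + 38}\right)^{2} + 78^{2}} - 33804} = \sqrt{\sqrt{\left(\sqrt{\left(2 + 0 \left(-4\right)\right) + 38}\right)^{2} + 6084} - 33804} = \sqrt{\sqrt{\left(\sqrt{\left(2 + 0\right) + 38}\right)^{2} + 6084} - 33804} = \sqrt{\sqrt{\left(\sqrt{2 + 38}\right)^{2} + 6084} - 33804} = \sqrt{\sqrt{\left(\sqrt{40}\right)^{2} + 6084} - 33804} = \sqrt{\sqrt{\left(2 \sqrt{10}\right)^{2} + 6084} - 33804} = \sqrt{\sqrt{40 + 6084} - 33804} = \sqrt{\sqrt{6124} - 33804} = \sqrt{2 \sqrt{1531} - 33804} = \sqrt{-33804 + 2 \sqrt{1531}}$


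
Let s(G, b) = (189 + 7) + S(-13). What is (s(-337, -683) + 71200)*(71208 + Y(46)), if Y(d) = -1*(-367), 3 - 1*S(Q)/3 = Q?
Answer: 5113604300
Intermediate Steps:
S(Q) = 9 - 3*Q
Y(d) = 367
s(G, b) = 244 (s(G, b) = (189 + 7) + (9 - 3*(-13)) = 196 + (9 + 39) = 196 + 48 = 244)
(s(-337, -683) + 71200)*(71208 + Y(46)) = (244 + 71200)*(71208 + 367) = 71444*71575 = 5113604300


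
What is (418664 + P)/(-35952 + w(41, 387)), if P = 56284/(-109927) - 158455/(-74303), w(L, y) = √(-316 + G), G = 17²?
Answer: -203884291880406928/17508120693930137 - 17013041712317*I*√3/17508120693930137 ≈ -11.645 - 0.0016831*I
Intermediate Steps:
G = 289
w(L, y) = 3*I*√3 (w(L, y) = √(-316 + 289) = √(-27) = 3*I*√3)
P = 197558399/121909043 (P = 56284*(-1/109927) - 158455*(-1/74303) = -56284/109927 + 2365/1109 = 197558399/121909043 ≈ 1.6205)
(418664 + P)/(-35952 + w(41, 387)) = (418664 + 197558399/121909043)/(-35952 + 3*I*√3) = 51039125136951/(121909043*(-35952 + 3*I*√3))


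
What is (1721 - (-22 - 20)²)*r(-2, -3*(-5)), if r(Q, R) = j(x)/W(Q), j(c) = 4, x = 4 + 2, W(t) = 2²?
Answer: -43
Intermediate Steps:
W(t) = 4
x = 6
r(Q, R) = 1 (r(Q, R) = 4/4 = 4*(¼) = 1)
(1721 - (-22 - 20)²)*r(-2, -3*(-5)) = (1721 - (-22 - 20)²)*1 = (1721 - 1*(-42)²)*1 = (1721 - 1*1764)*1 = (1721 - 1764)*1 = -43*1 = -43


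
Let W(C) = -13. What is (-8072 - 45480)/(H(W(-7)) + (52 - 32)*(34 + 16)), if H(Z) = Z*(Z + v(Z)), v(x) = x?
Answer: -26776/669 ≈ -40.024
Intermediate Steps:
H(Z) = 2*Z² (H(Z) = Z*(Z + Z) = Z*(2*Z) = 2*Z²)
(-8072 - 45480)/(H(W(-7)) + (52 - 32)*(34 + 16)) = (-8072 - 45480)/(2*(-13)² + (52 - 32)*(34 + 16)) = -53552/(2*169 + 20*50) = -53552/(338 + 1000) = -53552/1338 = -53552*1/1338 = -26776/669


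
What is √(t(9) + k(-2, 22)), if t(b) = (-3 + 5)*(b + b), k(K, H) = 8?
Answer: 2*√11 ≈ 6.6332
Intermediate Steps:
t(b) = 4*b (t(b) = 2*(2*b) = 4*b)
√(t(9) + k(-2, 22)) = √(4*9 + 8) = √(36 + 8) = √44 = 2*√11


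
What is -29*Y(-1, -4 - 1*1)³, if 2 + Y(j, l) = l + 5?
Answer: 232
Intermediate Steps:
Y(j, l) = 3 + l (Y(j, l) = -2 + (l + 5) = -2 + (5 + l) = 3 + l)
-29*Y(-1, -4 - 1*1)³ = -29*(3 + (-4 - 1*1))³ = -29*(3 + (-4 - 1))³ = -29*(3 - 5)³ = -29*(-2)³ = -29*(-8) = 232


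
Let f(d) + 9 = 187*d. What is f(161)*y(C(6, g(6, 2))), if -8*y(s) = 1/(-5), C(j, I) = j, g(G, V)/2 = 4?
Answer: 15049/20 ≈ 752.45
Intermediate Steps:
g(G, V) = 8 (g(G, V) = 2*4 = 8)
y(s) = 1/40 (y(s) = -⅛/(-5) = -⅛*(-⅕) = 1/40)
f(d) = -9 + 187*d
f(161)*y(C(6, g(6, 2))) = (-9 + 187*161)*(1/40) = (-9 + 30107)*(1/40) = 30098*(1/40) = 15049/20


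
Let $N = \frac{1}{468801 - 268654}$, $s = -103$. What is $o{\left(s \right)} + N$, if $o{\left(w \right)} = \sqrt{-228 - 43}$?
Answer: $\frac{1}{200147} + i \sqrt{271} \approx 4.9963 \cdot 10^{-6} + 16.462 i$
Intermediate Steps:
$o{\left(w \right)} = i \sqrt{271}$ ($o{\left(w \right)} = \sqrt{-271} = i \sqrt{271}$)
$N = \frac{1}{200147} \approx 4.9963 \cdot 10^{-6}$
$o{\left(s \right)} + N = i \sqrt{271} + \frac{1}{200147} = \frac{1}{200147} + i \sqrt{271}$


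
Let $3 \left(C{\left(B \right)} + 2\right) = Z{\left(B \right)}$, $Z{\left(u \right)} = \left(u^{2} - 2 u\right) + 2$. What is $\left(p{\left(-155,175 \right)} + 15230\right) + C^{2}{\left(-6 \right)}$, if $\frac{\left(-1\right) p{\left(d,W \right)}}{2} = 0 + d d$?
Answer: $- \frac{293444}{9} \approx -32605.0$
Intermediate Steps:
$p{\left(d,W \right)} = - 2 d^{2}$ ($p{\left(d,W \right)} = - 2 \left(0 + d d\right) = - 2 \left(0 + d^{2}\right) = - 2 d^{2}$)
$Z{\left(u \right)} = 2 + u^{2} - 2 u$
$C{\left(B \right)} = - \frac{4}{3} - \frac{2 B}{3} + \frac{B^{2}}{3}$ ($C{\left(B \right)} = -2 + \frac{2 + B^{2} - 2 B}{3} = -2 + \left(\frac{2}{3} - \frac{2 B}{3} + \frac{B^{2}}{3}\right) = - \frac{4}{3} - \frac{2 B}{3} + \frac{B^{2}}{3}$)
$\left(p{\left(-155,175 \right)} + 15230\right) + C^{2}{\left(-6 \right)} = \left(- 2 \left(-155\right)^{2} + 15230\right) + \left(- \frac{4}{3} - -4 + \frac{\left(-6\right)^{2}}{3}\right)^{2} = \left(\left(-2\right) 24025 + 15230\right) + \left(- \frac{4}{3} + 4 + \frac{1}{3} \cdot 36\right)^{2} = \left(-48050 + 15230\right) + \left(- \frac{4}{3} + 4 + 12\right)^{2} = -32820 + \left(\frac{44}{3}\right)^{2} = -32820 + \frac{1936}{9} = - \frac{293444}{9}$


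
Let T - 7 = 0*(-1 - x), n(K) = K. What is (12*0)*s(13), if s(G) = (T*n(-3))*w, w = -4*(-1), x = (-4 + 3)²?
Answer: 0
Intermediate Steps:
x = 1 (x = (-1)² = 1)
T = 7 (T = 7 + 0*(-1 - 1*1) = 7 + 0*(-1 - 1) = 7 + 0*(-2) = 7 + 0 = 7)
w = 4
s(G) = -84 (s(G) = (7*(-3))*4 = -21*4 = -84)
(12*0)*s(13) = (12*0)*(-84) = 0*(-84) = 0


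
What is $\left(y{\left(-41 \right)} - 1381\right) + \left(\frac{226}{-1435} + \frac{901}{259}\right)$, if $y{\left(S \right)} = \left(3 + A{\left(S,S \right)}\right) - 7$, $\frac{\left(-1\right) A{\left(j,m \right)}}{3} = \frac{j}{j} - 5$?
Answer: $- \frac{72723092}{53095} \approx -1369.7$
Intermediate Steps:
$A{\left(j,m \right)} = 12$ ($A{\left(j,m \right)} = - 3 \left(\frac{j}{j} - 5\right) = - 3 \left(1 - 5\right) = \left(-3\right) \left(-4\right) = 12$)
$y{\left(S \right)} = 8$ ($y{\left(S \right)} = \left(3 + 12\right) - 7 = 15 - 7 = 8$)
$\left(y{\left(-41 \right)} - 1381\right) + \left(\frac{226}{-1435} + \frac{901}{259}\right) = \left(8 - 1381\right) + \left(\frac{226}{-1435} + \frac{901}{259}\right) = -1373 + \left(226 \left(- \frac{1}{1435}\right) + 901 \cdot \frac{1}{259}\right) = -1373 + \left(- \frac{226}{1435} + \frac{901}{259}\right) = -1373 + \frac{176343}{53095} = - \frac{72723092}{53095}$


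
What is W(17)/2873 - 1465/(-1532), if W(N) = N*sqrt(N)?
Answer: 1465/1532 + sqrt(17)/169 ≈ 0.98066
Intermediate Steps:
W(N) = N**(3/2)
W(17)/2873 - 1465/(-1532) = 17**(3/2)/2873 - 1465/(-1532) = (17*sqrt(17))*(1/2873) - 1465*(-1/1532) = sqrt(17)/169 + 1465/1532 = 1465/1532 + sqrt(17)/169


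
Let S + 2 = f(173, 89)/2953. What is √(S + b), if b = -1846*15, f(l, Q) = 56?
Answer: 2*I*√60369965565/2953 ≈ 166.41*I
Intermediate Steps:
b = -27690
S = -5850/2953 (S = -2 + 56/2953 = -5850/2953 ≈ -1.9810)
√(S + b) = √(-5850/2953 - 27690) = √(-81774420/2953) = 2*I*√60369965565/2953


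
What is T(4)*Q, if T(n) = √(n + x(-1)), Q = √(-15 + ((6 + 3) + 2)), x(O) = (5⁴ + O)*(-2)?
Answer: -4*√311 ≈ -70.541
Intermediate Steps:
x(O) = -1250 - 2*O (x(O) = (625 + O)*(-2) = -1250 - 2*O)
Q = 2*I (Q = √(-15 + (9 + 2)) = √(-15 + 11) = √(-4) = 2*I ≈ 2.0*I)
T(n) = √(-1248 + n) (T(n) = √(n + (-1250 - 2*(-1))) = √(n + (-1250 + 2)) = √(n - 1248) = √(-1248 + n))
T(4)*Q = √(-1248 + 4)*(2*I) = √(-1244)*(2*I) = (2*I*√311)*(2*I) = -4*√311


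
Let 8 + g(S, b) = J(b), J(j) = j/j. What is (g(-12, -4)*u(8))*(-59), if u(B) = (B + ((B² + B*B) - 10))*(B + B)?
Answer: 832608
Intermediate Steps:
u(B) = 2*B*(-10 + B + 2*B²) (u(B) = (B + ((B² + B²) - 10))*(2*B) = (B + (2*B² - 10))*(2*B) = (B + (-10 + 2*B²))*(2*B) = (-10 + B + 2*B²)*(2*B) = 2*B*(-10 + B + 2*B²))
J(j) = 1
g(S, b) = -7 (g(S, b) = -8 + 1 = -7)
(g(-12, -4)*u(8))*(-59) = -14*8*(-10 + 8 + 2*8²)*(-59) = -14*8*(-10 + 8 + 2*64)*(-59) = -14*8*(-10 + 8 + 128)*(-59) = -14*8*126*(-59) = -7*2016*(-59) = -14112*(-59) = 832608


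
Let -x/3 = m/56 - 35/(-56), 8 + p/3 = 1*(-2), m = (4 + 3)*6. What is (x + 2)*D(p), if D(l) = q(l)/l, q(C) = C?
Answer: -17/8 ≈ -2.1250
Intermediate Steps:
m = 42 (m = 7*6 = 42)
p = -30 (p = -24 + 3*(1*(-2)) = -24 + 3*(-2) = -24 - 6 = -30)
x = -33/8 (x = -3*(42/56 - 35/(-56)) = -3*(42*(1/56) - 35*(-1/56)) = -3*(¾ + 5/8) = -3*11/8 = -33/8 ≈ -4.1250)
D(l) = 1 (D(l) = l/l = 1)
(x + 2)*D(p) = (-33/8 + 2)*1 = -17/8*1 = -17/8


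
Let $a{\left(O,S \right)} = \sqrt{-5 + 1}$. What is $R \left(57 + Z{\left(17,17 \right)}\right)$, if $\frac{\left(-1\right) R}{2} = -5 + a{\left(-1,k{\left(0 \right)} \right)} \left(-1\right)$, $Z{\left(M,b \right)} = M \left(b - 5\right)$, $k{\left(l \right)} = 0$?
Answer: $2610 + 1044 i \approx 2610.0 + 1044.0 i$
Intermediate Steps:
$a{\left(O,S \right)} = 2 i$ ($a{\left(O,S \right)} = \sqrt{-4} = 2 i$)
$Z{\left(M,b \right)} = M \left(-5 + b\right)$
$R = 10 + 4 i$ ($R = - 2 \left(-5 + 2 i \left(-1\right)\right) = - 2 \left(-5 - 2 i\right) = 10 + 4 i \approx 10.0 + 4.0 i$)
$R \left(57 + Z{\left(17,17 \right)}\right) = \left(10 + 4 i\right) \left(57 + 17 \left(-5 + 17\right)\right) = \left(10 + 4 i\right) \left(57 + 17 \cdot 12\right) = \left(10 + 4 i\right) \left(57 + 204\right) = \left(10 + 4 i\right) 261 = 2610 + 1044 i$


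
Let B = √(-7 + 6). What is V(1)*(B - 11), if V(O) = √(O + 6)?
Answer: √7*(-11 + I) ≈ -29.103 + 2.6458*I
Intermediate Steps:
B = I (B = √(-1) = I ≈ 1.0*I)
V(O) = √(6 + O)
V(1)*(B - 11) = √(6 + 1)*(I - 11) = √7*(-11 + I)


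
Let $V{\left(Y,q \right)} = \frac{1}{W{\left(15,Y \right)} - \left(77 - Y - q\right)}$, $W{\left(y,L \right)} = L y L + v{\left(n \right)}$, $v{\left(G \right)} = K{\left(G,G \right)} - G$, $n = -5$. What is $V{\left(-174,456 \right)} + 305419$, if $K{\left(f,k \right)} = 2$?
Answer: $\frac{138767733489}{454352} \approx 3.0542 \cdot 10^{5}$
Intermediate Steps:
$v{\left(G \right)} = 2 - G$
$W{\left(y,L \right)} = 7 + y L^{2}$ ($W{\left(y,L \right)} = L y L + \left(2 - -5\right) = y L^{2} + \left(2 + 5\right) = y L^{2} + 7 = 7 + y L^{2}$)
$V{\left(Y,q \right)} = \frac{1}{-70 + Y + q + 15 Y^{2}}$ ($V{\left(Y,q \right)} = \frac{1}{\left(7 + 15 Y^{2}\right) - \left(77 - Y - q\right)} = \frac{1}{\left(7 + 15 Y^{2}\right) + \left(-77 + Y + q\right)} = \frac{1}{-70 + Y + q + 15 Y^{2}}$)
$V{\left(-174,456 \right)} + 305419 = \frac{1}{-70 - 174 + 456 + 15 \left(-174\right)^{2}} + 305419 = \frac{1}{-70 - 174 + 456 + 15 \cdot 30276} + 305419 = \frac{1}{-70 - 174 + 456 + 454140} + 305419 = \frac{1}{454352} + 305419 = \frac{138767733489}{454352}$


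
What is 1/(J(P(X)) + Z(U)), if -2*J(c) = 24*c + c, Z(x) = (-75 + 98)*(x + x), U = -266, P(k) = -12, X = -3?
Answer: -1/12086 ≈ -8.2740e-5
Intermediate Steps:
Z(x) = 46*x (Z(x) = 23*(2*x) = 46*x)
J(c) = -25*c/2 (J(c) = -(24*c + c)/2 = -25*c/2)
1/(J(P(X)) + Z(U)) = 1/(-25/2*(-12) + 46*(-266)) = 1/(150 - 12236) = 1/(-12086) = -1/12086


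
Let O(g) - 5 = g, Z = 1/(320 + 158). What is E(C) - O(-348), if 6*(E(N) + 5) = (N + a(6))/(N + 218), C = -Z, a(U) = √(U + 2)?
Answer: 211323683/625218 + 478*√2/312609 ≈ 338.00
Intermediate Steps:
Z = 1/478 ≈ 0.0020920
a(U) = √(2 + U)
O(g) = 5 + g
C = -1/478 (C = -1*1/478 = -1/478 ≈ -0.0020920)
E(N) = -5 + (N + 2*√2)/(6*(218 + N)) (E(N) = -5 + ((N + √(2 + 6))/(N + 218))/6 = -5 + ((N + √8)/(218 + N))/6 = -5 + ((N + 2*√2)/(218 + N))/6 = -5 + (N + 2*√2)/(6*(218 + N)))
E(C) - O(-348) = (-6540 - 29*(-1/478) + 2*√2)/(6*(218 - 1/478)) - (5 - 348) = (-6540 + 29/478 + 2*√2)/(6*(104203/478)) - 1*(-343) = (⅙)*(478/104203)*(-3126091/478 + 2*√2) + 343 = (-3126091/625218 + 478*√2/312609) + 343 = 211323683/625218 + 478*√2/312609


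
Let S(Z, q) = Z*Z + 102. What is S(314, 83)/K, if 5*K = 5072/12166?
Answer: 1500949835/1268 ≈ 1.1837e+6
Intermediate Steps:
S(Z, q) = 102 + Z**2 (S(Z, q) = Z**2 + 102 = 102 + Z**2)
K = 2536/30415 (K = (5072/12166)/5 = (5072*(1/12166))/5 = (1/5)*(2536/6083) = 2536/30415 ≈ 0.083380)
S(314, 83)/K = (102 + 314**2)/(2536/30415) = (102 + 98596)*(30415/2536) = 98698*(30415/2536) = 1500949835/1268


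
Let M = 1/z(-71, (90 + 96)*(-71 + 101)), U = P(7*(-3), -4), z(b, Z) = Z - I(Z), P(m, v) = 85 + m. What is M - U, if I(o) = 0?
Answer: -357119/5580 ≈ -64.000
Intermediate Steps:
z(b, Z) = Z (z(b, Z) = Z - 1*0 = Z + 0 = Z)
U = 64 (U = 85 + 7*(-3) = 85 - 21 = 64)
M = 1/5580 (M = 1/((90 + 96)*(-71 + 101)) = 1/(186*30) = 1/5580 ≈ 0.00017921)
M - U = 1/5580 - 1*64 = 1/5580 - 64 = -357119/5580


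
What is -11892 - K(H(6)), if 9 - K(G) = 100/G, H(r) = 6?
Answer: -35653/3 ≈ -11884.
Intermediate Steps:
K(G) = 9 - 100/G
-11892 - K(H(6)) = -11892 - (9 - 100/6) = -11892 - (9 - 100*⅙) = -11892 - (9 - 50/3) = -11892 - 1*(-23/3) = -11892 + 23/3 = -35653/3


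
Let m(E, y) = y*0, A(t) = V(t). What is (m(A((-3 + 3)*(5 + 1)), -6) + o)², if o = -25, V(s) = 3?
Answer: 625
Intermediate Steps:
A(t) = 3
m(E, y) = 0
(m(A((-3 + 3)*(5 + 1)), -6) + o)² = (0 - 25)² = (-25)² = 625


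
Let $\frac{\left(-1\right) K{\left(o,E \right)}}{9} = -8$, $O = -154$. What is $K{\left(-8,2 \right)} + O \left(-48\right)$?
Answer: $7464$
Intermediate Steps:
$K{\left(o,E \right)} = 72$ ($K{\left(o,E \right)} = \left(-9\right) \left(-8\right) = 72$)
$K{\left(-8,2 \right)} + O \left(-48\right) = 72 - -7392 = 72 + 7392 = 7464$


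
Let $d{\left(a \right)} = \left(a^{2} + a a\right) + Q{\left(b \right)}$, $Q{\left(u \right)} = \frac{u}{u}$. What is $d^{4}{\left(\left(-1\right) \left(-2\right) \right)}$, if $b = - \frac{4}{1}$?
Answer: $6561$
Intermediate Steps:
$b = -4$ ($b = \left(-4\right) 1 = -4$)
$Q{\left(u \right)} = 1$
$d{\left(a \right)} = 1 + 2 a^{2}$ ($d{\left(a \right)} = \left(a^{2} + a a\right) + 1 = \left(a^{2} + a^{2}\right) + 1 = 2 a^{2} + 1 = 1 + 2 a^{2}$)
$d^{4}{\left(\left(-1\right) \left(-2\right) \right)} = \left(1 + 2 \left(\left(-1\right) \left(-2\right)\right)^{2}\right)^{4} = \left(1 + 2 \cdot 2^{2}\right)^{4} = \left(1 + 2 \cdot 4\right)^{4} = \left(1 + 8\right)^{4} = 9^{4} = 6561$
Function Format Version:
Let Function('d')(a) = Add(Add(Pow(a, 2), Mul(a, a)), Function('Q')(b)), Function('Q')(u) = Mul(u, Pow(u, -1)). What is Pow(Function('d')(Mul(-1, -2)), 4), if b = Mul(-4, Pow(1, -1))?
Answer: 6561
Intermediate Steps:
b = -4 (b = Mul(-4, 1) = -4)
Function('Q')(u) = 1
Function('d')(a) = Add(1, Mul(2, Pow(a, 2))) (Function('d')(a) = Add(Add(Pow(a, 2), Mul(a, a)), 1) = Add(Add(Pow(a, 2), Pow(a, 2)), 1) = Add(Mul(2, Pow(a, 2)), 1) = Add(1, Mul(2, Pow(a, 2))))
Pow(Function('d')(Mul(-1, -2)), 4) = Pow(Add(1, Mul(2, Pow(Mul(-1, -2), 2))), 4) = Pow(Add(1, Mul(2, Pow(2, 2))), 4) = Pow(Add(1, Mul(2, 4)), 4) = Pow(Add(1, 8), 4) = Pow(9, 4) = 6561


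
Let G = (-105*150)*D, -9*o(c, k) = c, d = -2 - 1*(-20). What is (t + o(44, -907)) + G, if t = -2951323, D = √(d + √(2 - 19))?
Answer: -26561951/9 - 15750*√(18 + I*√17) ≈ -3.0186e+6 - 7604.0*I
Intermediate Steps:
d = 18 (d = -2 + 20 = 18)
o(c, k) = -c/9
D = √(18 + I*√17) (D = √(18 + √(2 - 19)) = √(18 + √(-17)) = √(18 + I*√17) ≈ 4.27 + 0.4828*I)
G = -15750*√(18 + I*√17) (G = (-105*150)*√(18 + I*√17) = -15750*√(18 + I*√17) ≈ -67253.0 - 7604.0*I)
(t + o(44, -907)) + G = (-2951323 - ⅑*44) - 15750*√(18 + I*√17) = (-2951323 - 44/9) - 15750*√(18 + I*√17) = -26561951/9 - 15750*√(18 + I*√17)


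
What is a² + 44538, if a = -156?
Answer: 68874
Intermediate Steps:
a² + 44538 = (-156)² + 44538 = 24336 + 44538 = 68874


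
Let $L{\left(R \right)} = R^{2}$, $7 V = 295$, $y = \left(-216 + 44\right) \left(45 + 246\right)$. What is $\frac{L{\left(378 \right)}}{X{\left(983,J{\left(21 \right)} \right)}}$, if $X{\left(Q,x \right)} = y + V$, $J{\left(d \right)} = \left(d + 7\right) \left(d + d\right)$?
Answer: $- \frac{1000188}{350069} \approx -2.8571$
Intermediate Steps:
$J{\left(d \right)} = 2 d \left(7 + d\right)$ ($J{\left(d \right)} = \left(7 + d\right) 2 d = 2 d \left(7 + d\right)$)
$y = -50052$ ($y = \left(-172\right) 291 = -50052$)
$V = \frac{295}{7}$ ($V = \frac{1}{7} \cdot 295 = \frac{295}{7} \approx 42.143$)
$X{\left(Q,x \right)} = - \frac{350069}{7}$ ($X{\left(Q,x \right)} = -50052 + \frac{295}{7} = - \frac{350069}{7}$)
$\frac{L{\left(378 \right)}}{X{\left(983,J{\left(21 \right)} \right)}} = \frac{378^{2}}{- \frac{350069}{7}} = 142884 \left(- \frac{7}{350069}\right) = - \frac{1000188}{350069}$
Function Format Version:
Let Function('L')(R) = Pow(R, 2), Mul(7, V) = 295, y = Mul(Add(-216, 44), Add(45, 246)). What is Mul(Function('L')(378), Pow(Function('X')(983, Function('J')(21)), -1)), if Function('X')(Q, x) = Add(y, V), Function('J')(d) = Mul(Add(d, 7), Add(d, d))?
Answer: Rational(-1000188, 350069) ≈ -2.8571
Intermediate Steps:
Function('J')(d) = Mul(2, d, Add(7, d)) (Function('J')(d) = Mul(Add(7, d), Mul(2, d)) = Mul(2, d, Add(7, d)))
y = -50052 (y = Mul(-172, 291) = -50052)
V = Rational(295, 7) (V = Mul(Rational(1, 7), 295) = Rational(295, 7) ≈ 42.143)
Function('X')(Q, x) = Rational(-350069, 7) (Function('X')(Q, x) = Add(-50052, Rational(295, 7)) = Rational(-350069, 7))
Mul(Function('L')(378), Pow(Function('X')(983, Function('J')(21)), -1)) = Mul(Pow(378, 2), Pow(Rational(-350069, 7), -1)) = Mul(142884, Rational(-7, 350069)) = Rational(-1000188, 350069)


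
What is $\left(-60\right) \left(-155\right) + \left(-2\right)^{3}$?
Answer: $9292$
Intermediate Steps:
$\left(-60\right) \left(-155\right) + \left(-2\right)^{3} = 9300 - 8 = 9292$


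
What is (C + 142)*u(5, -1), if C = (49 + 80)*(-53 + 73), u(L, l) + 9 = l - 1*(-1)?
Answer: -24498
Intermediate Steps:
u(L, l) = -8 + l (u(L, l) = -9 + (l - 1*(-1)) = -9 + (l + 1) = -9 + (1 + l) = -8 + l)
C = 2580 (C = 129*20 = 2580)
(C + 142)*u(5, -1) = (2580 + 142)*(-8 - 1) = 2722*(-9) = -24498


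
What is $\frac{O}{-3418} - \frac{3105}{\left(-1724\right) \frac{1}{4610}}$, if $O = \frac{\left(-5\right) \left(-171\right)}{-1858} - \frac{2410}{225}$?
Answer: $\frac{1022664054734611}{123170740380} \approx 8302.8$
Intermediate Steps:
$O = - \frac{934031}{83610}$ ($O = 855 \left(- \frac{1}{1858}\right) - \frac{482}{45} = - \frac{855}{1858} - \frac{482}{45} = - \frac{934031}{83610} \approx -11.171$)
$\frac{O}{-3418} - \frac{3105}{\left(-1724\right) \frac{1}{4610}} = - \frac{934031}{83610 \left(-3418\right)} - \frac{3105}{\left(-1724\right) \frac{1}{4610}} = \left(- \frac{934031}{83610}\right) \left(- \frac{1}{3418}\right) - \frac{3105}{\left(-1724\right) \frac{1}{4610}} = \frac{934031}{285778980} - \frac{3105}{- \frac{862}{2305}} = \frac{934031}{285778980} - - \frac{7157025}{862} = \frac{934031}{285778980} + \frac{7157025}{862} = \frac{1022664054734611}{123170740380}$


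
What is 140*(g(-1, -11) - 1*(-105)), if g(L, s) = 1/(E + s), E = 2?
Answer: 132160/9 ≈ 14684.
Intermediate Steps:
g(L, s) = 1/(2 + s)
140*(g(-1, -11) - 1*(-105)) = 140*(1/(2 - 11) - 1*(-105)) = 140*(1/(-9) + 105) = 140*(-⅑ + 105) = 140*(944/9) = 132160/9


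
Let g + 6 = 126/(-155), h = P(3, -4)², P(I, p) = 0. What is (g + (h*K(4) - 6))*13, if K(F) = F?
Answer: -25818/155 ≈ -166.57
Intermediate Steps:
h = 0 (h = 0² = 0)
g = -1056/155 (g = -6 + 126/(-155) = -6 + 126*(-1/155) = -6 - 126/155 = -1056/155 ≈ -6.8129)
(g + (h*K(4) - 6))*13 = (-1056/155 + (0*4 - 6))*13 = (-1056/155 + (0 - 6))*13 = (-1056/155 - 6)*13 = -1986/155*13 = -25818/155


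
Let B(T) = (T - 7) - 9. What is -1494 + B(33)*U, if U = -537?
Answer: -10623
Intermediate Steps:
B(T) = -16 + T (B(T) = (-7 + T) - 9 = -16 + T)
-1494 + B(33)*U = -1494 + (-16 + 33)*(-537) = -1494 + 17*(-537) = -1494 - 9129 = -10623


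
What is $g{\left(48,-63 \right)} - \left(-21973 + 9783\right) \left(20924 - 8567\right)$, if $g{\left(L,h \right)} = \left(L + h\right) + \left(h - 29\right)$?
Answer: $150631723$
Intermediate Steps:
$g{\left(L,h \right)} = -29 + L + 2 h$ ($g{\left(L,h \right)} = \left(L + h\right) + \left(-29 + h\right) = -29 + L + 2 h$)
$g{\left(48,-63 \right)} - \left(-21973 + 9783\right) \left(20924 - 8567\right) = \left(-29 + 48 + 2 \left(-63\right)\right) - \left(-21973 + 9783\right) \left(20924 - 8567\right) = \left(-29 + 48 - 126\right) - \left(-12190\right) 12357 = -107 - -150631830 = -107 + 150631830 = 150631723$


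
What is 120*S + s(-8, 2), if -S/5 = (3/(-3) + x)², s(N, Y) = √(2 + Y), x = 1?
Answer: 2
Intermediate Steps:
S = 0 (S = -5*(3/(-3) + 1)² = -5*(3*(-⅓) + 1)² = -5*(-1 + 1)² = -5*0² = -5*0 = 0)
120*S + s(-8, 2) = 120*0 + √(2 + 2) = 0 + √4 = 0 + 2 = 2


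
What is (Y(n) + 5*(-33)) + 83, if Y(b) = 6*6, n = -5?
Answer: -46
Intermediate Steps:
Y(b) = 36
(Y(n) + 5*(-33)) + 83 = (36 + 5*(-33)) + 83 = (36 - 165) + 83 = -129 + 83 = -46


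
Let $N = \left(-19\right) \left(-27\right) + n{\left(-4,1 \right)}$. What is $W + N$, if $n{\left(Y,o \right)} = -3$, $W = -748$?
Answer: $-238$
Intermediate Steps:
$N = 510$ ($N = \left(-19\right) \left(-27\right) - 3 = 513 - 3 = 510$)
$W + N = -748 + 510 = -238$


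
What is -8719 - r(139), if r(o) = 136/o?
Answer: -1212077/139 ≈ -8720.0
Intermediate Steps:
-8719 - r(139) = -8719 - 136/139 = -1212077/139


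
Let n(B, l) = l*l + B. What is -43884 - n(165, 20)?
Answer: -44449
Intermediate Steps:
n(B, l) = B + l² (n(B, l) = l² + B = B + l²)
-43884 - n(165, 20) = -43884 - (165 + 20²) = -43884 - (165 + 400) = -43884 - 1*565 = -43884 - 565 = -44449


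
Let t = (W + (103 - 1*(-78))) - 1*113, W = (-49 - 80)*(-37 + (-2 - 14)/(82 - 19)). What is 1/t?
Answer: 21/102349 ≈ 0.00020518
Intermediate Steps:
W = 100921/21 (W = -129*(-37 - 16/63) = -129*(-2347/63) = 100921/21 ≈ 4805.8)
t = 102349/21 (t = (100921/21 + (103 - 1*(-78))) - 1*113 = (100921/21 + (103 + 78)) - 113 = (100921/21 + 181) - 113 = 104722/21 - 113 = 102349/21 ≈ 4873.8)
1/t = 1/(102349/21) = 21/102349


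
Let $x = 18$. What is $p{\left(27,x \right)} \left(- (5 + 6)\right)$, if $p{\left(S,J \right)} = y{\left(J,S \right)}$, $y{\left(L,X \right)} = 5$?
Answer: $-55$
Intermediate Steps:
$p{\left(S,J \right)} = 5$
$p{\left(27,x \right)} \left(- (5 + 6)\right) = 5 \left(- (5 + 6)\right) = 5 \left(\left(-1\right) 11\right) = 5 \left(-11\right) = -55$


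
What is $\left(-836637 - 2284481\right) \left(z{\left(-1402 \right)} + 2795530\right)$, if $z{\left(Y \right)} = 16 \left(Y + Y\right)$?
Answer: $-8585153164588$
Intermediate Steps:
$z{\left(Y \right)} = 32 Y$ ($z{\left(Y \right)} = 16 \cdot 2 Y = 32 Y$)
$\left(-836637 - 2284481\right) \left(z{\left(-1402 \right)} + 2795530\right) = \left(-836637 - 2284481\right) \left(32 \left(-1402\right) + 2795530\right) = - 3121118 \left(-44864 + 2795530\right) = \left(-3121118\right) 2750666 = -8585153164588$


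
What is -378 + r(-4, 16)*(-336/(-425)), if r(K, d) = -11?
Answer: -164346/425 ≈ -386.70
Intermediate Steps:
-378 + r(-4, 16)*(-336/(-425)) = -378 - (-3696)/(-425) = -378 - (-3696)*(-1)/425 = -378 - 11*336/425 = -378 - 3696/425 = -164346/425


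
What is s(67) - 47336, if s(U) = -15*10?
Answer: -47486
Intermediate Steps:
s(U) = -150
s(67) - 47336 = -150 - 47336 = -47486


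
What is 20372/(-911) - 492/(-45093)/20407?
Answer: -6248858584120/279437969087 ≈ -22.362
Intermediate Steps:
20372/(-911) - 492/(-45093)/20407 = 20372*(-1/911) - 492*(-1/45093)*(1/20407) = -20372/911 + (164/15031)*(1/20407) = -20372/911 + 164/306737617 = -6248858584120/279437969087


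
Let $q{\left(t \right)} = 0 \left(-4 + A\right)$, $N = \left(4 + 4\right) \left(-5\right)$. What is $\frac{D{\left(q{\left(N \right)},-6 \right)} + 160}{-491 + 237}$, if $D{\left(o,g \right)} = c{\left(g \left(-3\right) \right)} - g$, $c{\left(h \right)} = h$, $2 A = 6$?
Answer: $- \frac{92}{127} \approx -0.72441$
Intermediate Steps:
$N = -40$ ($N = 8 \left(-5\right) = -40$)
$A = 3$ ($A = \frac{1}{2} \cdot 6 = 3$)
$q{\left(t \right)} = 0$ ($q{\left(t \right)} = 0 \left(-4 + 3\right) = 0 \left(-1\right) = 0$)
$D{\left(o,g \right)} = - 4 g$ ($D{\left(o,g \right)} = g \left(-3\right) - g = - 3 g - g = - 4 g$)
$\frac{D{\left(q{\left(N \right)},-6 \right)} + 160}{-491 + 237} = \frac{\left(-4\right) \left(-6\right) + 160}{-491 + 237} = \frac{24 + 160}{-254} = 184 \left(- \frac{1}{254}\right) = - \frac{92}{127}$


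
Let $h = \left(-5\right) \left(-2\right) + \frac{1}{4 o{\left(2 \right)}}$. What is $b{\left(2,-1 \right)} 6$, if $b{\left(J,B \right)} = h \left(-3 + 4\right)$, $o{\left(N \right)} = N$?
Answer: $\frac{243}{4} \approx 60.75$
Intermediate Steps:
$h = \frac{81}{8}$ ($h = \left(-5\right) \left(-2\right) + \frac{1}{4 \cdot 2} = 10 + \frac{1}{4} \cdot \frac{1}{2} = 10 + \frac{1}{8} = \frac{81}{8} \approx 10.125$)
$b{\left(J,B \right)} = \frac{81}{8}$ ($b{\left(J,B \right)} = \frac{81 \left(-3 + 4\right)}{8} = \frac{81}{8} \cdot 1 = \frac{81}{8}$)
$b{\left(2,-1 \right)} 6 = \frac{81}{8} \cdot 6 = \frac{243}{4}$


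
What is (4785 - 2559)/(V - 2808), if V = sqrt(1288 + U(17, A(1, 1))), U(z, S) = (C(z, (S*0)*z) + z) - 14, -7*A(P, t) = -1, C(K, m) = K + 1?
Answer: -6250608/7883555 - 2226*sqrt(1309)/7883555 ≈ -0.80308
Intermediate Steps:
C(K, m) = 1 + K
A(P, t) = 1/7 (A(P, t) = -1/7*(-1) = 1/7)
U(z, S) = -13 + 2*z (U(z, S) = ((1 + z) + z) - 14 = (1 + 2*z) - 14 = -13 + 2*z)
V = sqrt(1309) (V = sqrt(1288 + (-13 + 2*17)) = sqrt(1288 + (-13 + 34)) = sqrt(1288 + 21) = sqrt(1309) ≈ 36.180)
(4785 - 2559)/(V - 2808) = (4785 - 2559)/(sqrt(1309) - 2808) = 2226/(-2808 + sqrt(1309))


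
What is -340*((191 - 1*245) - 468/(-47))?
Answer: 703800/47 ≈ 14974.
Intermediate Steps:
-340*((191 - 1*245) - 468/(-47)) = -340*((191 - 245) - 468*(-1/47)) = -340*(-54 + 468/47) = -340*(-2070/47) = 703800/47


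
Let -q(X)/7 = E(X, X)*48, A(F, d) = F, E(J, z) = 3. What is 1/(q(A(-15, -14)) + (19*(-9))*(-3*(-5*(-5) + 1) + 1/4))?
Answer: 4/49149 ≈ 8.1385e-5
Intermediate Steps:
q(X) = -1008 (q(X) = -21*48 = -7*144 = -1008)
1/(q(A(-15, -14)) + (19*(-9))*(-3*(-5*(-5) + 1) + 1/4)) = 1/(-1008 + (19*(-9))*(-3*(-5*(-5) + 1) + 1/4)) = 1/(-1008 - 171*(-3*(25 + 1) + 1/4)) = 1/(-1008 - 171*(-3*26 + 1/4)) = 1/(-1008 - 171*(-78 + 1/4)) = 1/(-1008 - 171*(-311/4)) = 1/(-1008 + 53181/4) = 1/(49149/4) = 4/49149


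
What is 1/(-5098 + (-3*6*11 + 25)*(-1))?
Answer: -1/4925 ≈ -0.00020305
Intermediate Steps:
1/(-5098 + (-3*6*11 + 25)*(-1)) = 1/(-5098 + (-18*11 + 25)*(-1)) = 1/(-5098 + (-198 + 25)*(-1)) = 1/(-5098 - 173*(-1)) = 1/(-5098 + 173) = 1/(-4925) = -1/4925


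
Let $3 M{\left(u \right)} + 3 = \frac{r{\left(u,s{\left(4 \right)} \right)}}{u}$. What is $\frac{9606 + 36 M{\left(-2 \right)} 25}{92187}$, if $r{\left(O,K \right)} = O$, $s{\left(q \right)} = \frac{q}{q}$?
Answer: $\frac{3002}{30729} \approx 0.097693$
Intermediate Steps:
$s{\left(q \right)} = 1$
$M{\left(u \right)} = - \frac{2}{3}$ ($M{\left(u \right)} = -1 + \frac{u \frac{1}{u}}{3} = -1 + \frac{1}{3} \cdot 1 = -1 + \frac{1}{3} = - \frac{2}{3}$)
$\frac{9606 + 36 M{\left(-2 \right)} 25}{92187} = \frac{9606 + 36 \left(- \frac{2}{3}\right) 25}{92187} = \left(9606 - 600\right) \frac{1}{92187} = 9006 \cdot \frac{1}{92187} = \frac{3002}{30729}$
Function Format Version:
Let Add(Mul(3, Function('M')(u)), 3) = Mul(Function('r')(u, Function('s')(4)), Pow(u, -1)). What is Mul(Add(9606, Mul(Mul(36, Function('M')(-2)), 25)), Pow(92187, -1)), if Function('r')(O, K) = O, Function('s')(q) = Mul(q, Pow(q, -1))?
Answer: Rational(3002, 30729) ≈ 0.097693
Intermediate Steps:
Function('s')(q) = 1
Function('M')(u) = Rational(-2, 3) (Function('M')(u) = Add(-1, Mul(Rational(1, 3), Mul(u, Pow(u, -1)))) = Add(-1, Mul(Rational(1, 3), 1)) = Add(-1, Rational(1, 3)) = Rational(-2, 3))
Mul(Add(9606, Mul(Mul(36, Function('M')(-2)), 25)), Pow(92187, -1)) = Mul(Add(9606, Mul(Mul(36, Rational(-2, 3)), 25)), Pow(92187, -1)) = Mul(Add(9606, Mul(-24, 25)), Rational(1, 92187)) = Mul(Add(9606, -600), Rational(1, 92187)) = Mul(9006, Rational(1, 92187)) = Rational(3002, 30729)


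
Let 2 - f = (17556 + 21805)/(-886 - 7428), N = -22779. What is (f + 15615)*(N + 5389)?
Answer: -1129298765805/4157 ≈ -2.7166e+8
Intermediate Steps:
f = 55989/8314 (f = 2 - (17556 + 21805)/(-886 - 7428) = 2 - 39361/(-8314) = 2 - 39361*(-1)/8314 = 2 - 1*(-39361/8314) = 2 + 39361/8314 = 55989/8314 ≈ 6.7343)
(f + 15615)*(N + 5389) = (55989/8314 + 15615)*(-22779 + 5389) = (129879099/8314)*(-17390) = -1129298765805/4157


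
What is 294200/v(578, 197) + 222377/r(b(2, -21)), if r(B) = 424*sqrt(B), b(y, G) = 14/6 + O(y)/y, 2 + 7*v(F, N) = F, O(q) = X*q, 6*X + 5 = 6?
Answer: 257425/72 + 222377*sqrt(10)/2120 ≈ 3907.1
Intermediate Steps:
X = 1/6 (X = -5/6 + (1/6)*6 = -5/6 + 1 = 1/6 ≈ 0.16667)
O(q) = q/6
v(F, N) = -2/7 + F/7
b(y, G) = 5/2 (b(y, G) = 14/6 + (y/6)/y = 14*(1/6) + 1/6 = 7/3 + 1/6 = 5/2)
294200/v(578, 197) + 222377/r(b(2, -21)) = 294200/(-2/7 + (1/7)*578) + 222377/((424*sqrt(5/2))) = 294200/(-2/7 + 578/7) + 222377/((424*(sqrt(10)/2))) = 294200/(576/7) + 222377/((212*sqrt(10))) = 294200*(7/576) + 222377*(sqrt(10)/2120) = 257425/72 + 222377*sqrt(10)/2120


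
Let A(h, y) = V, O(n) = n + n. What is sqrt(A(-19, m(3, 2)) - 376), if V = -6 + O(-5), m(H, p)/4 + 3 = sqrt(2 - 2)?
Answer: 14*I*sqrt(2) ≈ 19.799*I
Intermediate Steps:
O(n) = 2*n
m(H, p) = -12 (m(H, p) = -12 + 4*sqrt(2 - 2) = -12 + 4*sqrt(0) = -12 + 4*0 = -12 + 0 = -12)
V = -16 (V = -6 + 2*(-5) = -6 - 10 = -16)
A(h, y) = -16
sqrt(A(-19, m(3, 2)) - 376) = sqrt(-16 - 376) = sqrt(-392) = 14*I*sqrt(2)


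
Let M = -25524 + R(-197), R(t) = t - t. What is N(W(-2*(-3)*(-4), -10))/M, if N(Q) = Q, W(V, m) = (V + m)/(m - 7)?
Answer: -1/12762 ≈ -7.8358e-5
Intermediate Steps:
R(t) = 0
M = -25524 (M = -25524 + 0 = -25524)
W(V, m) = (V + m)/(-7 + m)
N(W(-2*(-3)*(-4), -10))/M = ((-2*(-3)*(-4) - 10)/(-7 - 10))/(-25524) = ((6*(-4) - 10)/(-17))*(-1/25524) = -(-24 - 10)/17*(-1/25524) = -1/17*(-34)*(-1/25524) = 2*(-1/25524) = -1/12762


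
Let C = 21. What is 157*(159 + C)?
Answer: 28260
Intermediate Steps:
157*(159 + C) = 157*(159 + 21) = 157*180 = 28260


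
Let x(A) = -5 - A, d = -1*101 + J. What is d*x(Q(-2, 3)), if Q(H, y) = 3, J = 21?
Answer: 640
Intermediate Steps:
d = -80 (d = -1*101 + 21 = -101 + 21 = -80)
d*x(Q(-2, 3)) = -80*(-5 - 1*3) = -80*(-5 - 3) = -80*(-8) = 640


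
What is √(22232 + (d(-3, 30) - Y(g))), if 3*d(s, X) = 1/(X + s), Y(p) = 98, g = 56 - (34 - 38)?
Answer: √1792855/9 ≈ 148.78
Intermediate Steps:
g = 60 (g = 56 - 1*(-4) = 56 + 4 = 60)
d(s, X) = 1/(3*(X + s))
√(22232 + (d(-3, 30) - Y(g))) = √(22232 + (1/(3*(30 - 3)) - 1*98)) = √(22232 + ((⅓)/27 - 98)) = √(22232 + ((⅓)*(1/27) - 98)) = √(22232 + (1/81 - 98)) = √(22232 - 7937/81) = √(1792855/81) = √1792855/9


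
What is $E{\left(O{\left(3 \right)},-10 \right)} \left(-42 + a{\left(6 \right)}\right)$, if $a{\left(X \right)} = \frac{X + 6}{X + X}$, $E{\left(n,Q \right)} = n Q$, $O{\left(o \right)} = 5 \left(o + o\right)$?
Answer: $12300$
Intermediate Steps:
$O{\left(o \right)} = 10 o$ ($O{\left(o \right)} = 5 \cdot 2 o = 10 o$)
$E{\left(n,Q \right)} = Q n$
$a{\left(X \right)} = \frac{6 + X}{2 X}$
$E{\left(O{\left(3 \right)},-10 \right)} \left(-42 + a{\left(6 \right)}\right) = - 10 \cdot 10 \cdot 3 \left(-42 + \frac{6 + 6}{2 \cdot 6}\right) = \left(-10\right) 30 \left(-42 + \frac{1}{2} \cdot \frac{1}{6} \cdot 12\right) = - 300 \left(-42 + 1\right) = \left(-300\right) \left(-41\right) = 12300$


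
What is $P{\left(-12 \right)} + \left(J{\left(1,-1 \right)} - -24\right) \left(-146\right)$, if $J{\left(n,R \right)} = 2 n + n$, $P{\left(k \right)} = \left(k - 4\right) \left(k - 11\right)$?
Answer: $-3574$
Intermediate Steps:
$P{\left(k \right)} = \left(-11 + k\right) \left(-4 + k\right)$ ($P{\left(k \right)} = \left(-4 + k\right) \left(-11 + k\right) = \left(-11 + k\right) \left(-4 + k\right)$)
$J{\left(n,R \right)} = 3 n$
$P{\left(-12 \right)} + \left(J{\left(1,-1 \right)} - -24\right) \left(-146\right) = \left(44 + \left(-12\right)^{2} - -180\right) + \left(3 \cdot 1 - -24\right) \left(-146\right) = \left(44 + 144 + 180\right) + \left(3 + 24\right) \left(-146\right) = 368 + 27 \left(-146\right) = 368 - 3942 = -3574$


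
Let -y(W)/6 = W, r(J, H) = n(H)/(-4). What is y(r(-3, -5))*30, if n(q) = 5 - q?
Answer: 450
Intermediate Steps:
r(J, H) = -5/4 + H/4 (r(J, H) = (5 - H)/(-4) = (5 - H)*(-¼) = -5/4 + H/4)
y(W) = -6*W
y(r(-3, -5))*30 = -6*(-5/4 + (¼)*(-5))*30 = -6*(-5/4 - 5/4)*30 = -6*(-5/2)*30 = 15*30 = 450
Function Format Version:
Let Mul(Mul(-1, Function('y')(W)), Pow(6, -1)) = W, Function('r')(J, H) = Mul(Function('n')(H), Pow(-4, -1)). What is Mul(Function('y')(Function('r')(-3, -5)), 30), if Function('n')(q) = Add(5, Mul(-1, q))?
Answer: 450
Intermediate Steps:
Function('r')(J, H) = Add(Rational(-5, 4), Mul(Rational(1, 4), H)) (Function('r')(J, H) = Mul(Add(5, Mul(-1, H)), Pow(-4, -1)) = Mul(Add(5, Mul(-1, H)), Rational(-1, 4)) = Add(Rational(-5, 4), Mul(Rational(1, 4), H)))
Function('y')(W) = Mul(-6, W)
Mul(Function('y')(Function('r')(-3, -5)), 30) = Mul(Mul(-6, Add(Rational(-5, 4), Mul(Rational(1, 4), -5))), 30) = Mul(Mul(-6, Add(Rational(-5, 4), Rational(-5, 4))), 30) = Mul(Mul(-6, Rational(-5, 2)), 30) = Mul(15, 30) = 450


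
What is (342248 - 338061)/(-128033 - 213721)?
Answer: -53/4326 ≈ -0.012251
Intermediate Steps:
(342248 - 338061)/(-128033 - 213721) = 4187/(-341754) = 4187*(-1/341754) = -53/4326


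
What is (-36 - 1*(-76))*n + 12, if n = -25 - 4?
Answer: -1148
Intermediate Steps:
n = -29
(-36 - 1*(-76))*n + 12 = (-36 - 1*(-76))*(-29) + 12 = (-36 + 76)*(-29) + 12 = 40*(-29) + 12 = -1160 + 12 = -1148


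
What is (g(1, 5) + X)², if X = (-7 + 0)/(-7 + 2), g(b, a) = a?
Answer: 1024/25 ≈ 40.960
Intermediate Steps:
X = 7/5 (X = -7/(-5) = -7*(-⅕) = 7/5 ≈ 1.4000)
(g(1, 5) + X)² = (5 + 7/5)² = (32/5)² = 1024/25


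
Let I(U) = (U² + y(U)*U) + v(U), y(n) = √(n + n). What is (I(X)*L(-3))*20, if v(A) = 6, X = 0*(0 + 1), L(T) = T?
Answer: -360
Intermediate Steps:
y(n) = √2*√n (y(n) = √(2*n) = √2*√n)
X = 0 (X = 0*1 = 0)
I(U) = 6 + U² + √2*U^(3/2) (I(U) = (U² + (√2*√U)*U) + 6 = (U² + √2*U^(3/2)) + 6 = 6 + U² + √2*U^(3/2))
(I(X)*L(-3))*20 = ((6 + 0² + √2*0^(3/2))*(-3))*20 = ((6 + 0 + √2*0)*(-3))*20 = ((6 + 0 + 0)*(-3))*20 = (6*(-3))*20 = -18*20 = -360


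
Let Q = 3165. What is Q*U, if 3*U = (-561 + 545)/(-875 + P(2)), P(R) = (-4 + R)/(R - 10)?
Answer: 67520/3499 ≈ 19.297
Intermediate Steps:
P(R) = (-4 + R)/(-10 + R)
U = 64/10497 (U = ((-561 + 545)/(-875 + (-4 + 2)/(-10 + 2)))/3 = (-16/(-875 - 2/(-8)))/3 = (-16/(-875 - ⅛*(-2)))/3 = (-16/(-875 + ¼))/3 = (-16/(-3499/4))/3 = (-16*(-4/3499))/3 = (⅓)*(64/3499) = 64/10497 ≈ 0.0060970)
Q*U = 3165*(64/10497) = 67520/3499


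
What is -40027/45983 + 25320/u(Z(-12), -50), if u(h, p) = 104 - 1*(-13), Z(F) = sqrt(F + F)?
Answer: 386535467/1793337 ≈ 215.54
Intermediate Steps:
Z(F) = sqrt(2)*sqrt(F) (Z(F) = sqrt(2*F) = sqrt(2)*sqrt(F))
u(h, p) = 117 (u(h, p) = 104 + 13 = 117)
-40027/45983 + 25320/u(Z(-12), -50) = -40027/45983 + 25320/117 = -40027*1/45983 + 25320*(1/117) = -40027/45983 + 8440/39 = 386535467/1793337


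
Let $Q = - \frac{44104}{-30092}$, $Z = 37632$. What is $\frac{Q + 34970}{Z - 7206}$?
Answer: $\frac{131545168}{114447399} \approx 1.1494$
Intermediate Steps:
$Q = \frac{11026}{7523}$ ($Q = \left(-44104\right) \left(- \frac{1}{30092}\right) = \frac{11026}{7523} \approx 1.4656$)
$\frac{Q + 34970}{Z - 7206} = \frac{\frac{11026}{7523} + 34970}{37632 - 7206} = \frac{263090336}{7523 \cdot 30426} = \frac{263090336}{7523} \cdot \frac{1}{30426} = \frac{131545168}{114447399}$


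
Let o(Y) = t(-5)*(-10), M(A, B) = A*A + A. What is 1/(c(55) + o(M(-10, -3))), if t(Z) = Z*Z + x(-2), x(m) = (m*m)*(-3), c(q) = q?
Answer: -1/75 ≈ -0.013333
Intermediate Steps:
M(A, B) = A + A² (M(A, B) = A² + A = A + A²)
x(m) = -3*m² (x(m) = m²*(-3) = -3*m²)
t(Z) = -12 + Z² (t(Z) = Z*Z - 3*(-2)² = Z² - 3*4 = Z² - 12 = -12 + Z²)
o(Y) = -130 (o(Y) = (-12 + (-5)²)*(-10) = (-12 + 25)*(-10) = 13*(-10) = -130)
1/(c(55) + o(M(-10, -3))) = 1/(55 - 130) = 1/(-75) = -1/75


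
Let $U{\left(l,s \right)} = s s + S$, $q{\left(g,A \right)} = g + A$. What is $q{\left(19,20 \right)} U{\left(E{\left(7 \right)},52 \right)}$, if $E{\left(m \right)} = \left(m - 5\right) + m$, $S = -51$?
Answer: $103467$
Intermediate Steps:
$E{\left(m \right)} = -5 + 2 m$ ($E{\left(m \right)} = \left(-5 + m\right) + m = -5 + 2 m$)
$q{\left(g,A \right)} = A + g$
$U{\left(l,s \right)} = -51 + s^{2}$ ($U{\left(l,s \right)} = s s - 51 = s^{2} - 51 = -51 + s^{2}$)
$q{\left(19,20 \right)} U{\left(E{\left(7 \right)},52 \right)} = \left(20 + 19\right) \left(-51 + 52^{2}\right) = 39 \left(-51 + 2704\right) = 39 \cdot 2653 = 103467$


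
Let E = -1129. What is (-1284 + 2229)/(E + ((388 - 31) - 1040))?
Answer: -315/604 ≈ -0.52152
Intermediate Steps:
(-1284 + 2229)/(E + ((388 - 31) - 1040)) = (-1284 + 2229)/(-1129 + ((388 - 31) - 1040)) = 945/(-1129 + (357 - 1040)) = 945/(-1129 - 683) = 945/(-1812) = 945*(-1/1812) = -315/604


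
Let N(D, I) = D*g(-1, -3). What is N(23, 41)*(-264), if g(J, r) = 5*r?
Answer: 91080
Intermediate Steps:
N(D, I) = -15*D (N(D, I) = D*(5*(-3)) = D*(-15) = -15*D)
N(23, 41)*(-264) = -15*23*(-264) = -345*(-264) = 91080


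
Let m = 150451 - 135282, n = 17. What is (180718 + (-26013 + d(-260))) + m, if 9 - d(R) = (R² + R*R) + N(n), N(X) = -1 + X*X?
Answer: 34395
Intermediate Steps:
N(X) = -1 + X²
m = 15169
d(R) = -279 - 2*R² (d(R) = 9 - ((R² + R*R) + (-1 + 17²)) = 9 - ((R² + R²) + (-1 + 289)) = 9 - (2*R² + 288) = 9 - (288 + 2*R²) = 9 + (-288 - 2*R²) = -279 - 2*R²)
(180718 + (-26013 + d(-260))) + m = (180718 + (-26013 + (-279 - 2*(-260)²))) + 15169 = (180718 + (-26013 + (-279 - 2*67600))) + 15169 = (180718 + (-26013 + (-279 - 135200))) + 15169 = (180718 + (-26013 - 135479)) + 15169 = (180718 - 161492) + 15169 = 19226 + 15169 = 34395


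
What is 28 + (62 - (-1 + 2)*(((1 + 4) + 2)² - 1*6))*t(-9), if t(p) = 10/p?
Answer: 62/9 ≈ 6.8889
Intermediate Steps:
28 + (62 - (-1 + 2)*(((1 + 4) + 2)² - 1*6))*t(-9) = 28 + (62 - (-1 + 2)*(((1 + 4) + 2)² - 1*6))*(10/(-9)) = 28 + (62 - ((5 + 2)² - 6))*(10*(-⅑)) = 28 + (62 - (7² - 6))*(-10/9) = 28 + (62 - (49 - 6))*(-10/9) = 28 + (62 - 43)*(-10/9) = 28 + 19*(-10/9) = 28 - 190/9 = 62/9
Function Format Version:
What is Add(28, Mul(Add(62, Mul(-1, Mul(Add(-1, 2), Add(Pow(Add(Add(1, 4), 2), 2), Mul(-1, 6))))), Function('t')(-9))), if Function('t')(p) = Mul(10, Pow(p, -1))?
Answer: Rational(62, 9) ≈ 6.8889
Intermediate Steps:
Add(28, Mul(Add(62, Mul(-1, Mul(Add(-1, 2), Add(Pow(Add(Add(1, 4), 2), 2), Mul(-1, 6))))), Function('t')(-9))) = Add(28, Mul(Add(62, Mul(-1, Mul(Add(-1, 2), Add(Pow(Add(Add(1, 4), 2), 2), Mul(-1, 6))))), Mul(10, Pow(-9, -1)))) = Add(28, Mul(Add(62, Mul(-1, Mul(1, Add(Pow(Add(5, 2), 2), -6)))), Mul(10, Rational(-1, 9)))) = Add(28, Mul(Add(62, Mul(-1, Mul(1, Add(Pow(7, 2), -6)))), Rational(-10, 9))) = Add(28, Mul(Add(62, Mul(-1, Mul(1, Add(49, -6)))), Rational(-10, 9))) = Add(28, Mul(Add(62, Mul(-1, Mul(1, 43))), Rational(-10, 9))) = Add(28, Mul(Add(62, Mul(-1, 43)), Rational(-10, 9))) = Add(28, Mul(Add(62, -43), Rational(-10, 9))) = Add(28, Mul(19, Rational(-10, 9))) = Add(28, Rational(-190, 9)) = Rational(62, 9)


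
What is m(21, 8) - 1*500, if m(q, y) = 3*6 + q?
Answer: -461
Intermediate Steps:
m(q, y) = 18 + q
m(21, 8) - 1*500 = (18 + 21) - 1*500 = 39 - 500 = -461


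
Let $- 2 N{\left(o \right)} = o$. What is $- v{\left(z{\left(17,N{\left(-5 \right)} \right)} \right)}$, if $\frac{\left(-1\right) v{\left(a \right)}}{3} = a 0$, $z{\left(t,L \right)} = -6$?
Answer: $0$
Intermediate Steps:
$N{\left(o \right)} = - \frac{o}{2}$
$v{\left(a \right)} = 0$ ($v{\left(a \right)} = - 3 a 0 = \left(-3\right) 0 = 0$)
$- v{\left(z{\left(17,N{\left(-5 \right)} \right)} \right)} = \left(-1\right) 0 = 0$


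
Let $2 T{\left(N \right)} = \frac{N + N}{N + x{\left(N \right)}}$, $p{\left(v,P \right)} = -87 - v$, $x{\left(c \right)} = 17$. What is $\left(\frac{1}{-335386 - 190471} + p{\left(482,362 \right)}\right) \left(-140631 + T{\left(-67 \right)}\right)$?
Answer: $\frac{1051954274678111}{13146425} \approx 8.0018 \cdot 10^{7}$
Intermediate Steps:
$T{\left(N \right)} = \frac{N}{17 + N}$ ($T{\left(N \right)} = \frac{\left(N + N\right) \frac{1}{N + 17}}{2} = \frac{2 N \frac{1}{17 + N}}{2} = \frac{N}{17 + N}$)
$\left(\frac{1}{-335386 - 190471} + p{\left(482,362 \right)}\right) \left(-140631 + T{\left(-67 \right)}\right) = \left(\frac{1}{-335386 - 190471} - 569\right) \left(-140631 - \frac{67}{17 - 67}\right) = \left(\frac{1}{-525857} - 569\right) \left(-140631 - \frac{67}{-50}\right) = \left(- \frac{1}{525857} - 569\right) \left(-140631 - - \frac{67}{50}\right) = - \frac{299212634 \left(-140631 + \frac{67}{50}\right)}{525857} = \left(- \frac{299212634}{525857}\right) \left(- \frac{7031483}{50}\right) = \frac{1051954274678111}{13146425}$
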